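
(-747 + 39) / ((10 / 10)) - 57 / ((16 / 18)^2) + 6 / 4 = -49833 / 64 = -778.64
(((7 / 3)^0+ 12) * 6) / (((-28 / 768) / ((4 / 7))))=-59904 / 49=-1222.53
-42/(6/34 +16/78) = -27846/253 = -110.06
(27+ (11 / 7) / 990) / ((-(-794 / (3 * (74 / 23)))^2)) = -23288059 / 5836261270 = -0.00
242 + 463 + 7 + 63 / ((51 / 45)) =13049 / 17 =767.59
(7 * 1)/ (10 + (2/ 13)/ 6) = 273/ 391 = 0.70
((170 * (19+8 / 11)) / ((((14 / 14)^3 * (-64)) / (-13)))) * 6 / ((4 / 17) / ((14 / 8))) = 85603245 / 2816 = 30398.88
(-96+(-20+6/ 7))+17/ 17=-799/ 7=-114.14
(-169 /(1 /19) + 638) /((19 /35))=-90055 /19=-4739.74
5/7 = 0.71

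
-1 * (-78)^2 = -6084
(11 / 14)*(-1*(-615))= 6765 / 14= 483.21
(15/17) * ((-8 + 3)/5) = -15/17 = -0.88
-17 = -17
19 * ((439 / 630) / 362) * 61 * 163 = 82934563 / 228060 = 363.65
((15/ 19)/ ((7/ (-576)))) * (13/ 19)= -112320/ 2527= -44.45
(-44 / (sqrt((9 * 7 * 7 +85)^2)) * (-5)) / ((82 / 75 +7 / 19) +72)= 156750 / 27531629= 0.01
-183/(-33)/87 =61/957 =0.06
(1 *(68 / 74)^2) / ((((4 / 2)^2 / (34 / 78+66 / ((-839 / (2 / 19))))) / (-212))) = -16288036532 / 851105931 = -19.14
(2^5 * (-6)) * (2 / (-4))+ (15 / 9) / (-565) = 32543 / 339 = 96.00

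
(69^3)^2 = 107918163081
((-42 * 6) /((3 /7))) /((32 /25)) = -3675 /8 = -459.38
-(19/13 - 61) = 774/13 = 59.54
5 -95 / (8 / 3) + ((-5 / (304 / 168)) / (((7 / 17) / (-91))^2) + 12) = -20516051 / 152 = -134974.02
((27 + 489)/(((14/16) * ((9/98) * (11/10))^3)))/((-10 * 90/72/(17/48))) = -15725973760/970299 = -16207.35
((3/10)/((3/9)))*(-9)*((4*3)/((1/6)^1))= -2916/5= -583.20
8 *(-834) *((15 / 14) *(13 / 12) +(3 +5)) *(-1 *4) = 1711368 / 7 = 244481.14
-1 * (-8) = 8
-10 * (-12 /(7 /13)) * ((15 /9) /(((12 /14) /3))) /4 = 325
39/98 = 0.40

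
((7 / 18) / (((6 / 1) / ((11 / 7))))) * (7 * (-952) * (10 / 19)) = -183260 / 513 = -357.23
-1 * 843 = -843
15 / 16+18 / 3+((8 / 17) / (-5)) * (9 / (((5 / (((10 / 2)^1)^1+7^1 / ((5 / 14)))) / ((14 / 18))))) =125667 / 34000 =3.70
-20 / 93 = -0.22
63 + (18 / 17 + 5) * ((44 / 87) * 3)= 35591 / 493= 72.19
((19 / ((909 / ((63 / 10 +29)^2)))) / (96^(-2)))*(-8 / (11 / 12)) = -58185424896 / 27775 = -2094884.78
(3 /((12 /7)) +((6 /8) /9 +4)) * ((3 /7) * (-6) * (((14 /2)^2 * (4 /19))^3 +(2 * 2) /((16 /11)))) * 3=-1358711685 /27436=-49522.95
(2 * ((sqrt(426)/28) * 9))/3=3 * sqrt(426)/14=4.42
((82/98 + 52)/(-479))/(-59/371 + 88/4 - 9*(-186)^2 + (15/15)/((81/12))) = 0.00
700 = 700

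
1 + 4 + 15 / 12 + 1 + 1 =33 / 4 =8.25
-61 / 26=-2.35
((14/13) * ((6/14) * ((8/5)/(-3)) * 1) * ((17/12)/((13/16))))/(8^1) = -136/2535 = -0.05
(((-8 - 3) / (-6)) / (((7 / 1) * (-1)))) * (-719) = 7909 / 42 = 188.31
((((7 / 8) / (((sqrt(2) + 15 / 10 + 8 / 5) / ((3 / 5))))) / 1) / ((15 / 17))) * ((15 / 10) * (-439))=-4858413 / 30440 + 156723 * sqrt(2) / 3044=-86.79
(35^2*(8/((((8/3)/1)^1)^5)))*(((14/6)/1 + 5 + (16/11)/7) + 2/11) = 3161025/5632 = 561.26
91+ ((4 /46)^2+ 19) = 58194 /529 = 110.01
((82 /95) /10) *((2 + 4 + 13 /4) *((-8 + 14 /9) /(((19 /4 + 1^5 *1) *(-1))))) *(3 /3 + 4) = 87986 /19665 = 4.47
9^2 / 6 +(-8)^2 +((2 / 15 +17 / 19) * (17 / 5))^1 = 230837 / 2850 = 81.00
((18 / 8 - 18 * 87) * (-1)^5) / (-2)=-6255 / 8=-781.88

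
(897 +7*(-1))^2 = 792100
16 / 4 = 4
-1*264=-264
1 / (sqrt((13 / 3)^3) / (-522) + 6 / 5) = 508950 * sqrt(39) / 264799523 + 220712040 / 264799523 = 0.85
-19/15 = -1.27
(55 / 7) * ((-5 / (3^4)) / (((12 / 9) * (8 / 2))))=-275 / 3024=-0.09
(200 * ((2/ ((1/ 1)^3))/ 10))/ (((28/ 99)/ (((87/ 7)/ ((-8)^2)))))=43065/ 1568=27.46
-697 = -697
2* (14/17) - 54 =-890/17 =-52.35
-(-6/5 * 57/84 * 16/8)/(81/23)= 437/945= 0.46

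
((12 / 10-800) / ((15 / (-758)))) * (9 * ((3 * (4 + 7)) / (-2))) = -149858874 / 25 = -5994354.96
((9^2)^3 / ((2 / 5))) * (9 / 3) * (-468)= -1865357910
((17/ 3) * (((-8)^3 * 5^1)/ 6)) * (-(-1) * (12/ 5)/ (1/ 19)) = -330752/ 3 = -110250.67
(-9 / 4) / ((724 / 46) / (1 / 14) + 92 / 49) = -10143 / 1001792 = -0.01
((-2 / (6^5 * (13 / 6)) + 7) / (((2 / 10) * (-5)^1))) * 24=-58967 / 351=-168.00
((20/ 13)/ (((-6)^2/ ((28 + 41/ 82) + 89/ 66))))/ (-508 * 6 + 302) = -4925/ 10602306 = -0.00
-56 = -56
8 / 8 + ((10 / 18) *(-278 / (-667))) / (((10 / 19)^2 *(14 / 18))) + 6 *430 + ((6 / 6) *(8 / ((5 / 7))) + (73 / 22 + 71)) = 685024521 / 256795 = 2667.59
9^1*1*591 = 5319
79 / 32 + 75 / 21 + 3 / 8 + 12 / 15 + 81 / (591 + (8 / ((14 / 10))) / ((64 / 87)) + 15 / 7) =30779339 / 4187680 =7.35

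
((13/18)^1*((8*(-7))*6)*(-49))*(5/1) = 178360/3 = 59453.33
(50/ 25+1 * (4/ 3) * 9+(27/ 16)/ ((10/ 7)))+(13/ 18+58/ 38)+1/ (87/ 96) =14705011/ 793440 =18.53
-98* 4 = -392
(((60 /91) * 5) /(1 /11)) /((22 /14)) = 23.08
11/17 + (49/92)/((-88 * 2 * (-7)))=178231/275264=0.65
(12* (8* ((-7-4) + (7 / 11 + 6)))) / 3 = -139.64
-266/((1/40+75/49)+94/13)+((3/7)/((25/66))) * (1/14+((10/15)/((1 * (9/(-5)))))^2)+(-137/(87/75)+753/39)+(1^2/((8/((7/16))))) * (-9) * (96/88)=-20072304519148667/155153293495200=-129.37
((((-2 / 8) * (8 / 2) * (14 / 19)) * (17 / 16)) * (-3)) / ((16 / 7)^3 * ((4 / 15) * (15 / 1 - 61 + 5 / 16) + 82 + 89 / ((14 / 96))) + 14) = 12857355 / 44536401584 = 0.00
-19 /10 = -1.90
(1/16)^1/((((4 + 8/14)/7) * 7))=7/512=0.01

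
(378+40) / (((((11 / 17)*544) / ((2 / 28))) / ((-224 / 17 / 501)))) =-19 / 8517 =-0.00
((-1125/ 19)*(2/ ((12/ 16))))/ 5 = -600/ 19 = -31.58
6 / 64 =3 / 32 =0.09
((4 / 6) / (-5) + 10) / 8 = 37 / 30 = 1.23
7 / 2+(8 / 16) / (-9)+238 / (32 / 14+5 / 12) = 186965 / 2043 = 91.51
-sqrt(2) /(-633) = sqrt(2) /633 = 0.00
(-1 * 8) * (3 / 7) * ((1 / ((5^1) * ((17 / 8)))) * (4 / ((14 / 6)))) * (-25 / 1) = 11520 / 833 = 13.83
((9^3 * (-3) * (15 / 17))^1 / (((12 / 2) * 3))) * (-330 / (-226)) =-601425 / 3842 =-156.54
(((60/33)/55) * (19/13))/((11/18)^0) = 76/1573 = 0.05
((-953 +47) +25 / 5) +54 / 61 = -900.11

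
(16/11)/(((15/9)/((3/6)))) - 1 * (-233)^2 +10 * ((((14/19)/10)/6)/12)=-2042335379/37620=-54288.55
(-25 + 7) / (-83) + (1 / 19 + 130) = 205435 / 1577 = 130.27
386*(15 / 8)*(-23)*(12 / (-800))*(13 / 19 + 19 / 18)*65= 28236.57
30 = 30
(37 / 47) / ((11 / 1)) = 37 / 517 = 0.07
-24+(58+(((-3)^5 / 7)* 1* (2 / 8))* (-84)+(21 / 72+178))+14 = 22927 / 24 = 955.29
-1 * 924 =-924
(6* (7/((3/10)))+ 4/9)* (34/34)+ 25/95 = 24061/171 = 140.71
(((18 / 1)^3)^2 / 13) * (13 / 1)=34012224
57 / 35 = 1.63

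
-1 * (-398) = 398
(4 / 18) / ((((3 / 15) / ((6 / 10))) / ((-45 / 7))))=-30 / 7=-4.29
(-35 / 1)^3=-42875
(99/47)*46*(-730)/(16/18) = -7479945/94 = -79573.88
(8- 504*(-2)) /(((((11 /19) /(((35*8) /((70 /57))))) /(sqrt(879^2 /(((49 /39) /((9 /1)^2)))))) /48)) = 1671301403136*sqrt(39) /77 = 135549011913.05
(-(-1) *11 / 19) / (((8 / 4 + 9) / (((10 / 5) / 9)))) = 2 / 171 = 0.01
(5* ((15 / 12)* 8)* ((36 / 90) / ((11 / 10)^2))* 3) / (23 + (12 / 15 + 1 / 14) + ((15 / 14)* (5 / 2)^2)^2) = 31360000 / 43456303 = 0.72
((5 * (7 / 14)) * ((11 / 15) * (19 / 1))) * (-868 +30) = -87571 / 3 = -29190.33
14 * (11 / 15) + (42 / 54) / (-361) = 166747 / 16245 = 10.26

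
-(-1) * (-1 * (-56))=56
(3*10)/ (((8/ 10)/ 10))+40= 415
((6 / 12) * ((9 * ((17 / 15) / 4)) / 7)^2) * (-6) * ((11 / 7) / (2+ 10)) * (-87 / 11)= 226287 / 548800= 0.41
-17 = -17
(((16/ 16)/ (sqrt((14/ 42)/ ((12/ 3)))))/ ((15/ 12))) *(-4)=-32 *sqrt(3)/ 5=-11.09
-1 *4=-4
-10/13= -0.77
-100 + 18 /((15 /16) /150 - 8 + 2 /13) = -1668140 /16307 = -102.30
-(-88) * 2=176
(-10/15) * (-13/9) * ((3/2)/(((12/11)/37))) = 5291/108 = 48.99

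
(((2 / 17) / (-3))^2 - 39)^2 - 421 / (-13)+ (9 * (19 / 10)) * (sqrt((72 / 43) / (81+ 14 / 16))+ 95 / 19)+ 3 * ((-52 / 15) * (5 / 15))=1637.74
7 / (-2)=-7 / 2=-3.50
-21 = -21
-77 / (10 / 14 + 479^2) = -539 / 1606092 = -0.00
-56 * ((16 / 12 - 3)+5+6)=-1568 / 3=-522.67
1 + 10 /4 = 7 /2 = 3.50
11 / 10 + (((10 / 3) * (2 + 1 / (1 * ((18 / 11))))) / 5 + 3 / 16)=3.03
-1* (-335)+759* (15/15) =1094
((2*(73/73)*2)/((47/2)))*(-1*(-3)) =24/47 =0.51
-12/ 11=-1.09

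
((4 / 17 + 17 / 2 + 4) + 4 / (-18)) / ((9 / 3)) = 3829 / 918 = 4.17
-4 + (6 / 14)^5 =-66985 / 16807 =-3.99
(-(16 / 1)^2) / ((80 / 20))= -64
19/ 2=9.50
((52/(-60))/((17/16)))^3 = -8998912/16581375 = -0.54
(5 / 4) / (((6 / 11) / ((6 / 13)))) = 55 / 52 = 1.06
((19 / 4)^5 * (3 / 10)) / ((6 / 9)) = 22284891 / 20480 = 1088.13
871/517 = 1.68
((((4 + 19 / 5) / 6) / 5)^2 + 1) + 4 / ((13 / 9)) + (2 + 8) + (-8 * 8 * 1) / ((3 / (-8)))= 17989091 / 97500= 184.50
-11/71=-0.15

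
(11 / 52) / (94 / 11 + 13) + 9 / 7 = 111763 / 86268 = 1.30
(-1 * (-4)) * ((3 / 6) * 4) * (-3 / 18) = -1.33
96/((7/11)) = 1056/7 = 150.86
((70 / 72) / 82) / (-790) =-7 / 466416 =-0.00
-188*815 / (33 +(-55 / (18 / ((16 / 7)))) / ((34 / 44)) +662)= -32819724 / 146933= -223.37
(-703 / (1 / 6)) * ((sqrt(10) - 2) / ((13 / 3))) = 25308 / 13 - 12654 * sqrt(10) / 13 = -1131.34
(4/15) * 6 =1.60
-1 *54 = -54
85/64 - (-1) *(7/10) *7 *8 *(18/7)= 32681/320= 102.13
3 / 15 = 0.20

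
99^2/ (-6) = -3267/ 2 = -1633.50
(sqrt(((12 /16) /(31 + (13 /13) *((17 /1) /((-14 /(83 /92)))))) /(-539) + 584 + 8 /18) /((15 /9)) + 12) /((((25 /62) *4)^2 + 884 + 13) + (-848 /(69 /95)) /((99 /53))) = 78775092 /1802353147 + 596781 *sqrt(5140786380581698) /809914421901655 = 0.10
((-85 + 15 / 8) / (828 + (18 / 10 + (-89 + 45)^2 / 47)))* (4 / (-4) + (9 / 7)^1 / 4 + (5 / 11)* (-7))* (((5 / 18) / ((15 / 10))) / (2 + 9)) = 0.01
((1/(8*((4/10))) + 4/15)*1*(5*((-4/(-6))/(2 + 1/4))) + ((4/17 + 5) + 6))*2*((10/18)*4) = 666100/12393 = 53.75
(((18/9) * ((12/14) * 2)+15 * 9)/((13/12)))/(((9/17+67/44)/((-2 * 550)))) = -1913503680/27937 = -68493.53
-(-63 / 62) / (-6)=-21 / 124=-0.17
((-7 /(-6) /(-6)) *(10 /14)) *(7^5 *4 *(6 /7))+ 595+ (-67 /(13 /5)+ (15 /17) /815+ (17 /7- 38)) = -5650680572 /756483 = -7469.67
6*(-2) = -12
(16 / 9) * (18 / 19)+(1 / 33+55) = 56.71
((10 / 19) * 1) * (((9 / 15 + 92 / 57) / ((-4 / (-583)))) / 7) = 367873 / 15162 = 24.26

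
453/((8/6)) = 339.75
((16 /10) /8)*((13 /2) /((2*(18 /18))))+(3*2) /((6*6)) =49 /60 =0.82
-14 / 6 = -7 / 3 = -2.33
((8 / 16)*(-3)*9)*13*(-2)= 351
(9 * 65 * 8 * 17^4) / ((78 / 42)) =210472920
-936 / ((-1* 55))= 936 / 55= 17.02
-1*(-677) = 677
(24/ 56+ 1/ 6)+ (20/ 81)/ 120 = 1016/ 1701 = 0.60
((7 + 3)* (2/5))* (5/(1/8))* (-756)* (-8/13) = 967680/13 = 74436.92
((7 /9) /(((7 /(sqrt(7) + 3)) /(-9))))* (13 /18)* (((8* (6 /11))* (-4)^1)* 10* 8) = 33280* sqrt(7) /33 + 33280 /11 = 5693.65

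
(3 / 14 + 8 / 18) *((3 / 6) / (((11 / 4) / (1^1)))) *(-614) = -50962 / 693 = -73.54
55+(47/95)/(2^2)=20947/380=55.12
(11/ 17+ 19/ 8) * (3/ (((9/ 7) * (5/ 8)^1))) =11.28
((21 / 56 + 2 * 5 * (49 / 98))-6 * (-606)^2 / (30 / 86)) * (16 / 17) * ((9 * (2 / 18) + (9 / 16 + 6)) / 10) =-30571636513 / 6800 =-4495828.90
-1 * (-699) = 699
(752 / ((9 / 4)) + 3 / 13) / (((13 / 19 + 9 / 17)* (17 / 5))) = 3717445 / 45864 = 81.05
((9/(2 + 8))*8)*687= 24732/5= 4946.40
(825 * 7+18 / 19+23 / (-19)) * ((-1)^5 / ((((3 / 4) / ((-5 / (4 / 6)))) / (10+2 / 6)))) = 34013200 / 57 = 596722.81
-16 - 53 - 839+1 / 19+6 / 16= -137951 / 152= -907.57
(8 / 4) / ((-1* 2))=-1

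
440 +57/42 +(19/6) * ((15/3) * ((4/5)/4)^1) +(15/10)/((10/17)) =187771/420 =447.07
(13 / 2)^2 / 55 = 169 / 220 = 0.77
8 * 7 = 56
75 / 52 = 1.44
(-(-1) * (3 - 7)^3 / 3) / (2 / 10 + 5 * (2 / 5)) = -320 / 33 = -9.70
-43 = -43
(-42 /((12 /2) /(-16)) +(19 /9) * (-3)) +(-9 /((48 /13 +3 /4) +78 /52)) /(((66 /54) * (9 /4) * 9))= 119651 /1133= 105.61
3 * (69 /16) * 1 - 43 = -30.06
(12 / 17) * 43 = 516 / 17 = 30.35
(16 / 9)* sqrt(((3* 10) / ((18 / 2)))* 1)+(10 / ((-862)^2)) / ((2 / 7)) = 35 / 743044+16* sqrt(30) / 27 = 3.25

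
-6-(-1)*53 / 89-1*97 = -9114 / 89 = -102.40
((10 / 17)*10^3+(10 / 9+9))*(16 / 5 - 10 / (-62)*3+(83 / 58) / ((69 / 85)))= 309306827849 / 94907430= 3259.04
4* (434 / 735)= 248 / 105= 2.36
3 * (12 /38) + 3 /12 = 91 /76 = 1.20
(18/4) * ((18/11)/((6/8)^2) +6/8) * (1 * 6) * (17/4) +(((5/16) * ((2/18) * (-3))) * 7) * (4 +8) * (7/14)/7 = 73789/176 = 419.26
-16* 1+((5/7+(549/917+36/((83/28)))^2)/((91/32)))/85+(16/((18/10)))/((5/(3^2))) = 30235187325568/44807960222935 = 0.67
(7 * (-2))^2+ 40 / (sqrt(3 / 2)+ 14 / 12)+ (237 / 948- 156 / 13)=-607 / 4+ 144 * sqrt(6)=200.98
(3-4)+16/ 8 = 1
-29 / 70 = -0.41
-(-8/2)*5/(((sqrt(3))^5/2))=2.57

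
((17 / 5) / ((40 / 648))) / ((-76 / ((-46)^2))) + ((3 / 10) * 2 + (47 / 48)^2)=-1676603717 / 1094400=-1531.98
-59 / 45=-1.31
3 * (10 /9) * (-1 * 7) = -70 /3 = -23.33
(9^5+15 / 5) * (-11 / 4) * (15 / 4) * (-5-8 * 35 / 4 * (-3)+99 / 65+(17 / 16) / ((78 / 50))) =-8075641497 / 64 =-126181898.39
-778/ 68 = -389/ 34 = -11.44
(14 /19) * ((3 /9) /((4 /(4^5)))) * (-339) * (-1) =404992 /19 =21315.37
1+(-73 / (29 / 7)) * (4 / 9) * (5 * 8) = -81499 / 261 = -312.26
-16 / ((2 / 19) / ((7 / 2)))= -532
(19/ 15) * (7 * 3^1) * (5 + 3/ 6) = 1463/ 10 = 146.30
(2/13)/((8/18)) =9/26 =0.35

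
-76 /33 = -2.30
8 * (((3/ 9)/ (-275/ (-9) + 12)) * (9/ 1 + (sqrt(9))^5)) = 6048/ 383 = 15.79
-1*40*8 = -320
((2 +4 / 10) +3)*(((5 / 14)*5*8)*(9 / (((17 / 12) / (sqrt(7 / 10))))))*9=52488*sqrt(70) / 119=3690.30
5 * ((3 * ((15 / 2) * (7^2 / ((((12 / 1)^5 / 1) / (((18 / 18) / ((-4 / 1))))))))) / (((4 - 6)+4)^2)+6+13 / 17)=508702375 / 15040512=33.82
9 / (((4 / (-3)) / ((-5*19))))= 2565 / 4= 641.25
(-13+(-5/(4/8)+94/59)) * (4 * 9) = -45468/59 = -770.64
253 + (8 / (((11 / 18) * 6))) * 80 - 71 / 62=290805 / 682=426.40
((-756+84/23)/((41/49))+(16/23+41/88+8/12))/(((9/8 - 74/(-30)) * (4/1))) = -1116947015/17883052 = -62.46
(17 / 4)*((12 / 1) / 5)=51 / 5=10.20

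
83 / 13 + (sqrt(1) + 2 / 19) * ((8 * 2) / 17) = 31177 / 4199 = 7.42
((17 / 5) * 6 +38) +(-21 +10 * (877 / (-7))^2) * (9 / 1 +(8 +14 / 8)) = 2942760.31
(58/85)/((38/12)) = 348/1615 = 0.22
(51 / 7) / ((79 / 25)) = 1275 / 553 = 2.31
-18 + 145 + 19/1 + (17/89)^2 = 1156755/7921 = 146.04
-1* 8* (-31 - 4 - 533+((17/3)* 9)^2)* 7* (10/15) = -227696/3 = -75898.67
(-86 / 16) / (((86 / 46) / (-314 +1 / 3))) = 21643 / 24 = 901.79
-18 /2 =-9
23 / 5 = 4.60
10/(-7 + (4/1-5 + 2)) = -5/3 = -1.67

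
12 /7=1.71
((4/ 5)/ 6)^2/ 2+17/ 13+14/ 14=6776/ 2925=2.32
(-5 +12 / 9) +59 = 166 / 3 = 55.33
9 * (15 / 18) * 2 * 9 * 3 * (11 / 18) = 495 / 2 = 247.50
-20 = -20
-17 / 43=-0.40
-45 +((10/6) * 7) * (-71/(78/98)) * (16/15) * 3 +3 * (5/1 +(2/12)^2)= -1572593/468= -3360.24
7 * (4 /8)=7 /2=3.50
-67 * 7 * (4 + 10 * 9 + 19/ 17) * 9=-6825357/ 17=-401491.59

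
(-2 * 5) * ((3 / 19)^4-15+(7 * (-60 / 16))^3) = 754939753005 / 4170272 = 181028.90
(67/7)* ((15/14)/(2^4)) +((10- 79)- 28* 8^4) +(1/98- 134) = -180148067/1568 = -114890.35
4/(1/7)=28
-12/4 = -3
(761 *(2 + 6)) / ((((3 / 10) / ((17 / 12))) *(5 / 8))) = 413984 / 9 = 45998.22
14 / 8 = 7 / 4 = 1.75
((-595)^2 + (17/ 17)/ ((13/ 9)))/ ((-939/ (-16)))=73637344/ 12207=6032.39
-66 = -66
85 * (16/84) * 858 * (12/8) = 145860/7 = 20837.14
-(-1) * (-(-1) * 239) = 239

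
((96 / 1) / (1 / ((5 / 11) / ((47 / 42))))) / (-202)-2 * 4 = -427816 / 52217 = -8.19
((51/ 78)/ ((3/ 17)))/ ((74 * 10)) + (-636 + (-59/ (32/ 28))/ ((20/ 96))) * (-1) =10202645/ 11544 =883.81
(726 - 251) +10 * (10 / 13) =6275 / 13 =482.69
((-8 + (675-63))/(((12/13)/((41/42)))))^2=6477513289/15876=408006.63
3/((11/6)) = 18/11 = 1.64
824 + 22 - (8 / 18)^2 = 68510 / 81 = 845.80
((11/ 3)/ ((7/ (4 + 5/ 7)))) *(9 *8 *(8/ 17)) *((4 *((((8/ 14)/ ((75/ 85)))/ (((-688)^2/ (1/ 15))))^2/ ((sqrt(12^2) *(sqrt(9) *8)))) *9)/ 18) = 2057/ 425530775859840000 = 0.00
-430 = -430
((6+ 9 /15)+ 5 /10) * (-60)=-426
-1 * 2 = -2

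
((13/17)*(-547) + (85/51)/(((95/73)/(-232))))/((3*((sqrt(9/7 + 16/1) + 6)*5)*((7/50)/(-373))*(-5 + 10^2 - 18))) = 5171562940/9774303 - 2585781470*sqrt(7)/18660033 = 162.47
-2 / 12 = -1 / 6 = -0.17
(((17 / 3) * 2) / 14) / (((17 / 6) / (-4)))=-8 / 7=-1.14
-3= -3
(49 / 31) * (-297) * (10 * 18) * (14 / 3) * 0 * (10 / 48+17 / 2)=0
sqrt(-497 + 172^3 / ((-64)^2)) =sqrt(47699) / 8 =27.30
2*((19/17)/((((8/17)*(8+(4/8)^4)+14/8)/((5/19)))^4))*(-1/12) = -393040000/415668829393857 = -0.00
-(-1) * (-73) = -73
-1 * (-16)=16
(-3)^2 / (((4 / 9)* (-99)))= -9 / 44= -0.20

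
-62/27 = -2.30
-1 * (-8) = 8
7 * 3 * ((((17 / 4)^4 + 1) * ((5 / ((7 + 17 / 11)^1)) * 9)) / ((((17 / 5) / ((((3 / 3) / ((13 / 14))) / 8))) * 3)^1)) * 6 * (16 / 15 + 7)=245873347335 / 10636288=23116.46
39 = 39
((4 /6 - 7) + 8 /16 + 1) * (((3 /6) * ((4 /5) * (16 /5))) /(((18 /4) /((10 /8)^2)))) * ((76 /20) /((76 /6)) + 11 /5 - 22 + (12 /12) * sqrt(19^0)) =1073 /27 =39.74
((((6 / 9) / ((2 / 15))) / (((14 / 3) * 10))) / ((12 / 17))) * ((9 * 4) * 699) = 3819.54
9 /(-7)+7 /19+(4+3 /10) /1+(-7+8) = 5829 /1330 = 4.38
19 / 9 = 2.11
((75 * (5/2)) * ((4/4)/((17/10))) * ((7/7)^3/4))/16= 1875/1088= 1.72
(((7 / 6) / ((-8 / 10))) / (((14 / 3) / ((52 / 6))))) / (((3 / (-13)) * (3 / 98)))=41405 / 108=383.38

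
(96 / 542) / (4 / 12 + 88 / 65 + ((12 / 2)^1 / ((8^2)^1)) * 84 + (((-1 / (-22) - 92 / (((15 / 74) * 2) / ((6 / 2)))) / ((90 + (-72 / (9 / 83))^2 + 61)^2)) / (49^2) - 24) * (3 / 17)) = 6539873486957761991040 / 196684778820588775529077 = 0.03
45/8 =5.62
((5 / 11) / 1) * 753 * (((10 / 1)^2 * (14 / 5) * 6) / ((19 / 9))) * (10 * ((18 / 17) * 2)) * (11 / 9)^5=411587792000 / 26163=15731674.20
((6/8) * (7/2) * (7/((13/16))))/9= 98/39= 2.51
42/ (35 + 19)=0.78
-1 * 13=-13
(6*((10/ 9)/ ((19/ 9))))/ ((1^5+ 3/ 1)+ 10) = 30/ 133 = 0.23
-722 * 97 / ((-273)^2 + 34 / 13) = -910442 / 968911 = -0.94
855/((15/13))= 741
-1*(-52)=52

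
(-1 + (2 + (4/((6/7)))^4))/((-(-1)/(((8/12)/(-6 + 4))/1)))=-38497/243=-158.42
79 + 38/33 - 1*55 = 830/33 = 25.15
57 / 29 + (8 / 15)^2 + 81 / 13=719378 / 84825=8.48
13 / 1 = 13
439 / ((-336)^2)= 439 / 112896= 0.00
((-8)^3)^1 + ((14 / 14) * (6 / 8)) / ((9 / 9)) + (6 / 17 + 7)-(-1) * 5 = -33925 / 68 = -498.90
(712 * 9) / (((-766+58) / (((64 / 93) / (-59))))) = 11392 / 107911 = 0.11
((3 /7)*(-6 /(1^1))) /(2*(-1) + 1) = 18 /7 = 2.57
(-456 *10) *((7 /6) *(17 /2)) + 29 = -45191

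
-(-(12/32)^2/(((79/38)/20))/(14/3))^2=-6579225/78287104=-0.08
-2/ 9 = -0.22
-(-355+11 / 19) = 6734 / 19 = 354.42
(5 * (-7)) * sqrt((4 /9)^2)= -140 /9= -15.56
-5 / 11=-0.45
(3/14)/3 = 1/14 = 0.07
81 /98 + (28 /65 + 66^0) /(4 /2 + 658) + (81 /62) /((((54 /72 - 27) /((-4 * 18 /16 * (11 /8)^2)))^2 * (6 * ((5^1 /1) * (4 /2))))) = 184836327469 /222430208000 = 0.83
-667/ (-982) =667/ 982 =0.68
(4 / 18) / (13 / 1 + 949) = 1 / 4329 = 0.00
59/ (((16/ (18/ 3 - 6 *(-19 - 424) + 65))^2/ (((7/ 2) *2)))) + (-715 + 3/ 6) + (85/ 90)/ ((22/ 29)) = 304485443431/ 25344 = 12014103.67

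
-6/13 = -0.46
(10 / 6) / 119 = 5 / 357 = 0.01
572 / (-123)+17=1519 / 123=12.35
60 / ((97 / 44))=2640 / 97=27.22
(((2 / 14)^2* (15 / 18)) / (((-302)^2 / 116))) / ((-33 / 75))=-3625 / 73738434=-0.00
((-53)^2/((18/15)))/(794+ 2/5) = 70225/23832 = 2.95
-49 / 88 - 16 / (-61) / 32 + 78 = 415759 / 5368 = 77.45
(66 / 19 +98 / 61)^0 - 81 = -80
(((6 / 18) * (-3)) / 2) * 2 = -1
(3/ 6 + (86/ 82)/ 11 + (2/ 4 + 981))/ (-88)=-442925/ 39688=-11.16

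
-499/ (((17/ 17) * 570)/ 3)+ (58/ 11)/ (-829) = -4561401/ 1732610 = -2.63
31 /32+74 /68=1119 /544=2.06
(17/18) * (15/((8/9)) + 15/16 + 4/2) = 5389/288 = 18.71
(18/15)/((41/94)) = 564/205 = 2.75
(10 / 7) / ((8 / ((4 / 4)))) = 5 / 28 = 0.18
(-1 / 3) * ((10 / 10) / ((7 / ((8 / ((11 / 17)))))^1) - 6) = 326 / 231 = 1.41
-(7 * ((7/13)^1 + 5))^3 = -128024064/2197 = -58272.22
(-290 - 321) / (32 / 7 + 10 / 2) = -4277 / 67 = -63.84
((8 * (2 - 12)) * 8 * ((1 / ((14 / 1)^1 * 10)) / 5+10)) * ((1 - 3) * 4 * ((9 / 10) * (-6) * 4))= -193563648 / 175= -1106077.99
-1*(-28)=28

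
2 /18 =1 /9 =0.11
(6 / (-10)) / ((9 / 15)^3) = -25 / 9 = -2.78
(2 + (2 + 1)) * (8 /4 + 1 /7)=75 /7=10.71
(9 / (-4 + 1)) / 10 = -0.30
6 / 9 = 2 / 3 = 0.67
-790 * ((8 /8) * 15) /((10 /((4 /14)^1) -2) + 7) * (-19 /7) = 22515 /28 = 804.11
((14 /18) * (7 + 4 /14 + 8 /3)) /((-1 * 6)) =-209 /162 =-1.29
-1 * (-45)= 45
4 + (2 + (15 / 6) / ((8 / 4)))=29 / 4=7.25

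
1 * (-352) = -352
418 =418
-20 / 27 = -0.74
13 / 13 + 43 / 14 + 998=14029 / 14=1002.07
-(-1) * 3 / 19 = 0.16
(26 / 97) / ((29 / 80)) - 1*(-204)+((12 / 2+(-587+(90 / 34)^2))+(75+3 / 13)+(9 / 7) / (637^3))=-432479024162135829 / 1470902587492247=-294.02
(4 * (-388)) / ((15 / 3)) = -1552 / 5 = -310.40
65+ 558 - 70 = 553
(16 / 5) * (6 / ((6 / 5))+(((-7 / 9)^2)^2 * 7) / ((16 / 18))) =91934 / 3645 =25.22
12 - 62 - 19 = -69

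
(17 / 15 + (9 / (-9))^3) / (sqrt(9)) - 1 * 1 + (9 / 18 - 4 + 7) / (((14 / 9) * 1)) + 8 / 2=953 / 180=5.29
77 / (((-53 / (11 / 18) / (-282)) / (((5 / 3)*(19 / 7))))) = 540265 / 477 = 1132.63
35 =35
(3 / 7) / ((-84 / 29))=-29 / 196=-0.15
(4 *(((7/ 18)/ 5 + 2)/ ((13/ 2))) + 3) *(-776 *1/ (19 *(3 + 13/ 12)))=-7769312/ 181545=-42.80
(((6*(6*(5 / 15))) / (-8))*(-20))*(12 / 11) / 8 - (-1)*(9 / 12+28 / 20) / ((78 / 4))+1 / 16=146329 / 34320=4.26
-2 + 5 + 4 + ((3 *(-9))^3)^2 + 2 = 387420498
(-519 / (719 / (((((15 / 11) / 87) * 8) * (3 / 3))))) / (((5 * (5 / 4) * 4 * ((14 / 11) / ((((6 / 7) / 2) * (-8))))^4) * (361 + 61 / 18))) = -2062684901376 / 3942020184024545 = -0.00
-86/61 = -1.41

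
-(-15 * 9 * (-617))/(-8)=83295/8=10411.88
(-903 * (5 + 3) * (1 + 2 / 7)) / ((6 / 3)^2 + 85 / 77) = -238392 / 131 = -1819.79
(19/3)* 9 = 57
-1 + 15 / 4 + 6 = 35 / 4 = 8.75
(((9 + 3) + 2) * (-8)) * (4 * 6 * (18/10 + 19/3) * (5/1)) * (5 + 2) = -765184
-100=-100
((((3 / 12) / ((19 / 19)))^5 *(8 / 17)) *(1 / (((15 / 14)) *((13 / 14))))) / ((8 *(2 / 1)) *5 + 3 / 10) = 49 / 8518224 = 0.00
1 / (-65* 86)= -1 / 5590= -0.00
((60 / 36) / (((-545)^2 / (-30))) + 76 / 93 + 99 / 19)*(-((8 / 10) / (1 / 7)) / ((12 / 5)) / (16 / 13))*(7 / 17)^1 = -80606615089 / 17130881232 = -4.71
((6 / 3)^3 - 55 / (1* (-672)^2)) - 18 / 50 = 86251169 / 11289600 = 7.64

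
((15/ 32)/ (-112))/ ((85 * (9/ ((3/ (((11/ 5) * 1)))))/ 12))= -15/ 167552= -0.00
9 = 9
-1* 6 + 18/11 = -4.36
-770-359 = -1129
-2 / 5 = -0.40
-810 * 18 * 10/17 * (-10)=1458000/17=85764.71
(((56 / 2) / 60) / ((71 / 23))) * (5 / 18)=161 / 3834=0.04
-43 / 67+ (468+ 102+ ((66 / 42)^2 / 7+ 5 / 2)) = 26299961 / 45962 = 572.21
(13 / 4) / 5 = 0.65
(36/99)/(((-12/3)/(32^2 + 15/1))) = -1039/11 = -94.45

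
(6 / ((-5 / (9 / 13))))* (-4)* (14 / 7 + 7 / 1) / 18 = 108 / 65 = 1.66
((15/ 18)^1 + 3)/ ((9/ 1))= 23/ 54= 0.43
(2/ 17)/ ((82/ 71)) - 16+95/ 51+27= 27109/ 2091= 12.96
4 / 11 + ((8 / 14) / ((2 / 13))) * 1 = 4.08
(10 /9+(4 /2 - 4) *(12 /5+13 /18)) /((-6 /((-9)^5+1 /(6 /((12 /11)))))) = -4546759 /90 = -50519.54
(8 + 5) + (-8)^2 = 77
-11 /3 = -3.67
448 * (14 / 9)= 6272 / 9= 696.89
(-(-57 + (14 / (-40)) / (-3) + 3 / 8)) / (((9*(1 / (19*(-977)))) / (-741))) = 31091298641 / 360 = 86364718.45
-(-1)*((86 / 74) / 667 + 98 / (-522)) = -41312 / 222111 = -0.19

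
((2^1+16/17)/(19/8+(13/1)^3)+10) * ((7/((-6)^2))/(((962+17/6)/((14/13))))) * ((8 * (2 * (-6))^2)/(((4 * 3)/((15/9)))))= 0.35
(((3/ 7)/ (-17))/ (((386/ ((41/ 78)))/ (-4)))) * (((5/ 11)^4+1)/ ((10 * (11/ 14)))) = 36818/ 2020384795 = 0.00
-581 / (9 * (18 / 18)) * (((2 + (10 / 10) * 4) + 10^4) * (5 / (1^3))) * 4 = -116269720 / 9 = -12918857.78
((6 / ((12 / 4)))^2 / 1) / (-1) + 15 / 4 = -1 / 4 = -0.25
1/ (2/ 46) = 23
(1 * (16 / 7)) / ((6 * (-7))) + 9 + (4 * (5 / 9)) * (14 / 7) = 5905 / 441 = 13.39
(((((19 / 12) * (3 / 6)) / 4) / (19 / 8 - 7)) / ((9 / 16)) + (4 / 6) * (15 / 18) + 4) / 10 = 895 / 1998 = 0.45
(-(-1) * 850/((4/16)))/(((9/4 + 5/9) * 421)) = 122400/42521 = 2.88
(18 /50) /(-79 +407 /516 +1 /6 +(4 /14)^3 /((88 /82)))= -17521812 /3797504275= -0.00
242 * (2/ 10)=242/ 5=48.40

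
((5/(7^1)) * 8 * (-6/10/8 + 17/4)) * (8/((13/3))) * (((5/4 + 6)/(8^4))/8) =14529/1490944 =0.01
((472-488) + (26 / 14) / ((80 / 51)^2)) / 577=-682987 / 25849600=-0.03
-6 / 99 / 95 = -2 / 3135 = -0.00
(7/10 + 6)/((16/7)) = 469/160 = 2.93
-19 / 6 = -3.17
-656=-656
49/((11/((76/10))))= 1862/55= 33.85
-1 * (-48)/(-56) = -6/7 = -0.86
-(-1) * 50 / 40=5 / 4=1.25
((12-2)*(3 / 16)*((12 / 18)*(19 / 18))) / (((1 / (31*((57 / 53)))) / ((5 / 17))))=12.94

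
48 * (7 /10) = 168 /5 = 33.60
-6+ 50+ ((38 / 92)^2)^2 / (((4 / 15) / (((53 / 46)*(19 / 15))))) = 36380717023 / 823851904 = 44.16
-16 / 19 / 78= -8 / 741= -0.01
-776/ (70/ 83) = -32204/ 35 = -920.11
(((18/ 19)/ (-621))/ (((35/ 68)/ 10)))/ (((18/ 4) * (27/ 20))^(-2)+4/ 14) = -2676888/ 28251613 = -0.09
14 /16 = 7 /8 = 0.88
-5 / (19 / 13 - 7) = 65 / 72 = 0.90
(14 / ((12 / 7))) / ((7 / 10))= 35 / 3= 11.67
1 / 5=0.20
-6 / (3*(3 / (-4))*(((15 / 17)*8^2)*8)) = 17 / 2880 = 0.01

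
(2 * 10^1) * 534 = 10680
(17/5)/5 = 17/25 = 0.68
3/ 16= 0.19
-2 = -2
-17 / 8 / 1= -2.12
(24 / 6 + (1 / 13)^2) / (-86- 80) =-677 / 28054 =-0.02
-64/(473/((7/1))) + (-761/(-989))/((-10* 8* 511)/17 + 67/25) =-10522509419/11105946819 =-0.95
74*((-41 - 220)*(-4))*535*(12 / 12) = 41331960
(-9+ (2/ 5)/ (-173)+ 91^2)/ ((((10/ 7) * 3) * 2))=25043473/ 25950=965.07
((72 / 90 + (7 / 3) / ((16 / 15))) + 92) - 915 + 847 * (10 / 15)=-61283 / 240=-255.35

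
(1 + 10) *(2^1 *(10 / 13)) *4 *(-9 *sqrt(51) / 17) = -7920 *sqrt(51) / 221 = -255.93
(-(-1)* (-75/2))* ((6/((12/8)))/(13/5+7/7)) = -125/3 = -41.67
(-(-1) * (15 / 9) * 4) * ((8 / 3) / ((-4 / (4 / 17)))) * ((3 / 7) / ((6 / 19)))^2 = -14440 / 7497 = -1.93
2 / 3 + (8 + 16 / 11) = 334 / 33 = 10.12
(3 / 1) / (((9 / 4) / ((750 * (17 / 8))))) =2125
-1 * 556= -556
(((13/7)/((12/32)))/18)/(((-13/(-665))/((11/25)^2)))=9196/3375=2.72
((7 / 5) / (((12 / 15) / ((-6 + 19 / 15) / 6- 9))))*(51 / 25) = -104839 / 3000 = -34.95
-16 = -16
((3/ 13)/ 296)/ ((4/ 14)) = 21/ 7696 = 0.00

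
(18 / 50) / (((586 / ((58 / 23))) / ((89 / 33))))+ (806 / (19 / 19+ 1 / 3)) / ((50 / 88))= 394338177 / 370645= 1063.92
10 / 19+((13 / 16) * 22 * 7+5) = 19859 / 152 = 130.65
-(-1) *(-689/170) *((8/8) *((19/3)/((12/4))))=-13091/1530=-8.56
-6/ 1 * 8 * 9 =-432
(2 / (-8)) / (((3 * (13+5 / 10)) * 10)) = -1 / 1620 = -0.00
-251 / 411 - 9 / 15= -2488 / 2055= -1.21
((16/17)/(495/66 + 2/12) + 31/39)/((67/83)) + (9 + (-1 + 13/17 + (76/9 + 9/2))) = 22.85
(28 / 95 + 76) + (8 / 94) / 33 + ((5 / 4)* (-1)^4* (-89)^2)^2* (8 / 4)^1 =231118977439849 / 1178760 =196069579.42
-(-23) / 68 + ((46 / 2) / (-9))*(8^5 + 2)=-51252073 / 612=-83745.22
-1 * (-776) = 776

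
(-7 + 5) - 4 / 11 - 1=-37 / 11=-3.36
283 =283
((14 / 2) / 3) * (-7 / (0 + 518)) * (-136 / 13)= 476 / 1443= 0.33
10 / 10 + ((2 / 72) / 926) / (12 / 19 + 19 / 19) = 1033435 / 1033416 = 1.00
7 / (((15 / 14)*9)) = 98 / 135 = 0.73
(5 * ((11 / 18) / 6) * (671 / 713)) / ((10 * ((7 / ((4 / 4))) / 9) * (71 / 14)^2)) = 51667 / 21565398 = 0.00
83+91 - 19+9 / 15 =778 / 5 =155.60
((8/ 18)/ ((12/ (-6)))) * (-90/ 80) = 1/ 4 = 0.25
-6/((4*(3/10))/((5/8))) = -25/8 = -3.12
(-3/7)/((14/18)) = -27/49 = -0.55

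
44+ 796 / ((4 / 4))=840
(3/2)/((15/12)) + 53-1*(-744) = 3991/5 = 798.20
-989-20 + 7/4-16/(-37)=-149009/148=-1006.82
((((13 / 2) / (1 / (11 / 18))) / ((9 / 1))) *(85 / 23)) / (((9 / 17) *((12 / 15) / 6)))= 1033175 / 44712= 23.11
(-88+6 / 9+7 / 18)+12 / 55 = -85859 / 990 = -86.73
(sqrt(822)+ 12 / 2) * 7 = 42+ 7 * sqrt(822) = 242.69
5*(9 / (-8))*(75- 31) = -495 / 2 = -247.50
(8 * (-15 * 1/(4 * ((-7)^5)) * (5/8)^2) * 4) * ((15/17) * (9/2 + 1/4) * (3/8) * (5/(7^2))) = 1603125/3584059136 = 0.00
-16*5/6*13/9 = -19.26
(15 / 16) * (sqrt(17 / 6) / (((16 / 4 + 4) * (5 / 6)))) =3 * sqrt(102) / 128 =0.24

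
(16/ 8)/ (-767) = -2/ 767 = -0.00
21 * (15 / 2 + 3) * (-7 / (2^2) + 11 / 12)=-735 / 4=-183.75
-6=-6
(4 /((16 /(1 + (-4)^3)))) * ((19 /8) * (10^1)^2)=-29925 /8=-3740.62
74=74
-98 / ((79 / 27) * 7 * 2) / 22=-189 / 1738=-0.11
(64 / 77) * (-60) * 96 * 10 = -3686400 / 77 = -47875.32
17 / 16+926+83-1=16145 / 16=1009.06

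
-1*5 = -5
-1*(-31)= 31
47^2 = 2209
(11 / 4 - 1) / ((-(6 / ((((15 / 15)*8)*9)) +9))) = -21 / 109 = -0.19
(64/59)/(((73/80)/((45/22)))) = 2.43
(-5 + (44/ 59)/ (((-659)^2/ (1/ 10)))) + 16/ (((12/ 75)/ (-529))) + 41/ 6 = -40661623631023/ 768677370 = -52898.17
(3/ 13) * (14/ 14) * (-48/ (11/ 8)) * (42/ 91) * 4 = -27648/ 1859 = -14.87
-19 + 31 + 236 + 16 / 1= 264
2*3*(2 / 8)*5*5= 37.50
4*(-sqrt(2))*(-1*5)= 20*sqrt(2)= 28.28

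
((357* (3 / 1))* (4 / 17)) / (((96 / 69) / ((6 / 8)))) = 135.84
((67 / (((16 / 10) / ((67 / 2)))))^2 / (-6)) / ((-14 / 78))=6549114325 / 3584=1827319.85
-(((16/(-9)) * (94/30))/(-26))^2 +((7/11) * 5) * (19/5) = 408088189/33880275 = 12.05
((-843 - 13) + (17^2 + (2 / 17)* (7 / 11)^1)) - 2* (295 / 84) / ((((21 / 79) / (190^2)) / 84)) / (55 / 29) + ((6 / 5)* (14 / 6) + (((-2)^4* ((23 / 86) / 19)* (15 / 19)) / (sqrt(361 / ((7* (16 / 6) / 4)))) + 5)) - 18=-829543484852 / 19635 + 920* sqrt(42) / 294937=-42248203.94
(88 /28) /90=0.03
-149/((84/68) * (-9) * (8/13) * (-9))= -32929/13608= -2.42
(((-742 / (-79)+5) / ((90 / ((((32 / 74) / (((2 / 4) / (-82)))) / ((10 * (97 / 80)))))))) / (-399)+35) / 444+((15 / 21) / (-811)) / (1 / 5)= 45479819387999 / 611038434974940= 0.07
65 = 65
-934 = -934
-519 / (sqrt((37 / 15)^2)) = -7785 / 37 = -210.41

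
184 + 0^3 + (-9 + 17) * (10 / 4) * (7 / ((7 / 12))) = 424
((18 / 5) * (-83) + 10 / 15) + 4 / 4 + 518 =220.87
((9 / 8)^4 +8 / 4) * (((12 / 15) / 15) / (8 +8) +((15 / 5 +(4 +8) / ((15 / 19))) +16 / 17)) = 68.95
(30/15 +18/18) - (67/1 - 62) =-2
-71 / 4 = -17.75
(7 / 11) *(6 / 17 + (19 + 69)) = 10514 / 187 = 56.22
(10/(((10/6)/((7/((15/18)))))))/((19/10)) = 504/19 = 26.53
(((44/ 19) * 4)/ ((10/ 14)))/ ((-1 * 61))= -0.21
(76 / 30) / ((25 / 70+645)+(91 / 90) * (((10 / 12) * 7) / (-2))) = 0.00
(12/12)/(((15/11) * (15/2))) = 22/225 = 0.10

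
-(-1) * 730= 730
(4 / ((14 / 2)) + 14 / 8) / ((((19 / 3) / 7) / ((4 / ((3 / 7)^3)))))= 22295 / 171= 130.38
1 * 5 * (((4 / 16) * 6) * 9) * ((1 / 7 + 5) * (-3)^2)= 21870 / 7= 3124.29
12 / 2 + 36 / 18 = 8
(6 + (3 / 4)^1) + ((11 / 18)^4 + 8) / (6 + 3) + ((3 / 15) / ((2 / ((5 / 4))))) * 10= 8412721 / 944784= 8.90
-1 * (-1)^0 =-1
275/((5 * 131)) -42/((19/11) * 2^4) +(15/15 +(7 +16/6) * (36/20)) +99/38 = 1981779/99560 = 19.91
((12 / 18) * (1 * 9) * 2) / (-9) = -4 / 3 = -1.33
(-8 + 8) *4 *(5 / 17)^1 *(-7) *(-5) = 0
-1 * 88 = -88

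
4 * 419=1676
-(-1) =1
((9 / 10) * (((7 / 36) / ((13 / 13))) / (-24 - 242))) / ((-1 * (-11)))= -1 / 16720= -0.00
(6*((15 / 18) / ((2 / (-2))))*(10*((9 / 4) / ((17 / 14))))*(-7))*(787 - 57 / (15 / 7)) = 8383410 / 17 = 493141.76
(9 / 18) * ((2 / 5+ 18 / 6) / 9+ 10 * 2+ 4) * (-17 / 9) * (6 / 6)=-18649 / 810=-23.02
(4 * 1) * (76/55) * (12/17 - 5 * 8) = -203072/935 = -217.19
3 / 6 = 1 / 2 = 0.50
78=78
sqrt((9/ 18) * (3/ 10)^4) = 9 * sqrt(2)/ 200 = 0.06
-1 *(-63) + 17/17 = 64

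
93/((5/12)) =223.20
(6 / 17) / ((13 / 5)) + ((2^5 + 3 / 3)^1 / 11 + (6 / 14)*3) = 6840 / 1547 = 4.42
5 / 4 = 1.25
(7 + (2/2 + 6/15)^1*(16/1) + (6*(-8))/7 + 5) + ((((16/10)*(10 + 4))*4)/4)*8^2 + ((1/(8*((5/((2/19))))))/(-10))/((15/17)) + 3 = 584192881/399000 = 1464.14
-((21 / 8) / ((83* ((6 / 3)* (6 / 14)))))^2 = -2401 / 1763584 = -0.00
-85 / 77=-1.10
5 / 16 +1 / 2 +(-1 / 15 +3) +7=2579 / 240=10.75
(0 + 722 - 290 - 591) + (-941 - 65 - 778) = -1943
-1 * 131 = -131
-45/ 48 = -15/ 16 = -0.94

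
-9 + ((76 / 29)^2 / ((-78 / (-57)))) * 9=395451 / 10933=36.17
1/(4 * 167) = 1/668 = 0.00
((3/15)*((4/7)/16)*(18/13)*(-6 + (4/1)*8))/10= 9/350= 0.03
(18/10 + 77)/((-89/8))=-3152/445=-7.08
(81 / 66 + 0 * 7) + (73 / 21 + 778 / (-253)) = 1573 / 966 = 1.63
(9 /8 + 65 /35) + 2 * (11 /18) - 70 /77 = 18269 /5544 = 3.30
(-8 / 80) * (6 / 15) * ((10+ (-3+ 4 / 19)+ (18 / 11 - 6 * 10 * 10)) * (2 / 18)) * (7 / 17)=864857 / 799425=1.08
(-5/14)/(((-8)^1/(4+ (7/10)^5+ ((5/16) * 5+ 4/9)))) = 5557513/20160000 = 0.28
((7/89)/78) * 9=21/2314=0.01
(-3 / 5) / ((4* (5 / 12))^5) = -729 / 15625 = -0.05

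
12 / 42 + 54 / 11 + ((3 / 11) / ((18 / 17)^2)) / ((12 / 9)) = 5.38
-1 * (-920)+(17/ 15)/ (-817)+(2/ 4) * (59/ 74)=1669361329/ 1813740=920.40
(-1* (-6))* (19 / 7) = 114 / 7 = 16.29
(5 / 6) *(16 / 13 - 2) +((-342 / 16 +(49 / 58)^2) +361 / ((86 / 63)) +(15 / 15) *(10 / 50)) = 13728482531 / 56414280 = 243.35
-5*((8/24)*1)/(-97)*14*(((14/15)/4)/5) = 49/4365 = 0.01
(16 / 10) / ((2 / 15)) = 12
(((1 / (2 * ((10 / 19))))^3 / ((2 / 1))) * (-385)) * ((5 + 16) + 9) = -1584429 / 320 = -4951.34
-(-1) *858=858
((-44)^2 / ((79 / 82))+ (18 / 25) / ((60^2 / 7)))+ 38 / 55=8734368083 / 4345000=2010.21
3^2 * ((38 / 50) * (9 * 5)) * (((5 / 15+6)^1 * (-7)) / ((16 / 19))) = -1296351 / 80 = -16204.39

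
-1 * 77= -77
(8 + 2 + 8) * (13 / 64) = 117 / 32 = 3.66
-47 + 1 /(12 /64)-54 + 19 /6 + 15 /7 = -1265 /14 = -90.36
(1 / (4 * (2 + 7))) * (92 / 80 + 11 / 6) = 179 / 2160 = 0.08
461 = 461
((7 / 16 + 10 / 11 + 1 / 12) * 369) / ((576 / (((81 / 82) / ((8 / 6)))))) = 61155 / 90112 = 0.68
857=857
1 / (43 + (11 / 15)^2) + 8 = 78593 / 9796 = 8.02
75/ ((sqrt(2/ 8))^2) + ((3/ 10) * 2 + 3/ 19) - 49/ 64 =1823953/ 6080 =299.99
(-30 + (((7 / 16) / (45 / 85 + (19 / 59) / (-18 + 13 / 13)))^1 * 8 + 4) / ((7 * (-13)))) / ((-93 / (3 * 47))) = 131911939 / 2888704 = 45.66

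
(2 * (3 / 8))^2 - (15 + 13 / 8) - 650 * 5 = -52257 / 16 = -3266.06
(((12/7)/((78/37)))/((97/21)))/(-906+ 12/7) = -259/1330355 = -0.00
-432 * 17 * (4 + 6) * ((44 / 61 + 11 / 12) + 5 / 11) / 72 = -2134.37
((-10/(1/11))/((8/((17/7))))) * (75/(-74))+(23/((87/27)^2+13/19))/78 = 3884755191/114693488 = 33.87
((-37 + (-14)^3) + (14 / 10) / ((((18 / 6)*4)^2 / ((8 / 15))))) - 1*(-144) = -3559943 / 1350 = -2636.99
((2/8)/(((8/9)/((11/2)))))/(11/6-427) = -297/81632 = -0.00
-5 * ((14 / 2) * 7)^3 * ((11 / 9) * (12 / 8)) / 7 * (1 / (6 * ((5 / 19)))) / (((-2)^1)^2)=-3512663 / 144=-24393.49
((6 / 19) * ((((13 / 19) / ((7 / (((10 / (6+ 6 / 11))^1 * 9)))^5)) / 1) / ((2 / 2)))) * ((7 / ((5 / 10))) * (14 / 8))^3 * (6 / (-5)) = -82437980625 / 739328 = -111503.93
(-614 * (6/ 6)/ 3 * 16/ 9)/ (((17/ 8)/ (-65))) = 5108480/ 459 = 11129.59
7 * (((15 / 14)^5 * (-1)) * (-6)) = 2278125 / 38416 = 59.30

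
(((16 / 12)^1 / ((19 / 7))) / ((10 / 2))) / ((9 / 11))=308 / 2565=0.12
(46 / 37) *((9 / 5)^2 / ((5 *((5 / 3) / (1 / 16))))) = 5589 / 185000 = 0.03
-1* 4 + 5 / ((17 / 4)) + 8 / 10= -172 / 85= -2.02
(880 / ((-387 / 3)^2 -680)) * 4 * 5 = 1600 / 1451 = 1.10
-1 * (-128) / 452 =32 / 113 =0.28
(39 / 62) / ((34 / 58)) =1131 / 1054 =1.07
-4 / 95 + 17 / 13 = 1563 / 1235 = 1.27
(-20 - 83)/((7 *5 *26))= -0.11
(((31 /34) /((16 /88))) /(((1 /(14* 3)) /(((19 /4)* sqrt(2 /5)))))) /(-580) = -136059* sqrt(10) /394400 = -1.09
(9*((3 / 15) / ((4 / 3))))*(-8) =-54 / 5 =-10.80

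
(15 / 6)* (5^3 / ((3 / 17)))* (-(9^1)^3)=-1290937.50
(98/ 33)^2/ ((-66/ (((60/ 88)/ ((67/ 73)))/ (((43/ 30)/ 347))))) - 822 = -107058644536/ 126542163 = -846.03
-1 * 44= -44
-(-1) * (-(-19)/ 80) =19/ 80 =0.24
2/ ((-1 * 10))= -0.20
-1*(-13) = 13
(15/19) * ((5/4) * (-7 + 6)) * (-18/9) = 75/38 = 1.97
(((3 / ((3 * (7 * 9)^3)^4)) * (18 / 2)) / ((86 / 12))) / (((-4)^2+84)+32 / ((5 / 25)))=1 / 21852362756196647847416790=0.00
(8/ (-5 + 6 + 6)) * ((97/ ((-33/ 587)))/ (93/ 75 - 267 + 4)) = 1423475/ 188958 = 7.53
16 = 16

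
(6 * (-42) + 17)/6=-235/6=-39.17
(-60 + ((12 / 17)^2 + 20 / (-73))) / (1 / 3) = -179.33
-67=-67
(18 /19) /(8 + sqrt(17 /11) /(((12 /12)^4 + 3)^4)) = 34603008 /292203071 - 1536 * sqrt(187) /292203071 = 0.12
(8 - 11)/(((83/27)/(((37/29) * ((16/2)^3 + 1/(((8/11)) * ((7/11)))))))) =-86292621/134792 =-640.19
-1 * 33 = -33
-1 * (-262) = 262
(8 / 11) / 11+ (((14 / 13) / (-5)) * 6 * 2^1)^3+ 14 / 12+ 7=-1800991207 / 199377750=-9.03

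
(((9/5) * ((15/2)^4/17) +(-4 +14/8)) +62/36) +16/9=91465/272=336.27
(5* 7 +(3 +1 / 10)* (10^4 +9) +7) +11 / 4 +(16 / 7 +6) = 4351331 / 140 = 31080.94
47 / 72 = 0.65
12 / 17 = 0.71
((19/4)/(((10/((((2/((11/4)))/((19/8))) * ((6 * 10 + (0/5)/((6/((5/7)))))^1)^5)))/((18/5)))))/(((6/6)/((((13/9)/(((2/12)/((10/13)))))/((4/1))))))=7464960000/11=678632727.27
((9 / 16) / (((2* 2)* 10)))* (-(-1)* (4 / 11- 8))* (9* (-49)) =47.36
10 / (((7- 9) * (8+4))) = -5 / 12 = -0.42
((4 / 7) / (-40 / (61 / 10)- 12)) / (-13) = 61 / 25753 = 0.00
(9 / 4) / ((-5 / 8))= -18 / 5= -3.60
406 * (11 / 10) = 2233 / 5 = 446.60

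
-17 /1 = -17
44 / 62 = 22 / 31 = 0.71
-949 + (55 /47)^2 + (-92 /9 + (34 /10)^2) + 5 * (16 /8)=-936.29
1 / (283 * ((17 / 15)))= 15 / 4811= 0.00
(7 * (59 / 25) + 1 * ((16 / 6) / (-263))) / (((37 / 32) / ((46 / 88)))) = 59920888 / 8028075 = 7.46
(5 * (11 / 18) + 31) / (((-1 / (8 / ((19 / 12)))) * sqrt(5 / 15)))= -9808 * sqrt(3) / 57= -298.03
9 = 9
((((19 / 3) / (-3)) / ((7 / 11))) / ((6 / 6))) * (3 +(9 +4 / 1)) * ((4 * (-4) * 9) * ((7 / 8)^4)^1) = 71687 / 16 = 4480.44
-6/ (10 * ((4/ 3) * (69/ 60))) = -9/ 23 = -0.39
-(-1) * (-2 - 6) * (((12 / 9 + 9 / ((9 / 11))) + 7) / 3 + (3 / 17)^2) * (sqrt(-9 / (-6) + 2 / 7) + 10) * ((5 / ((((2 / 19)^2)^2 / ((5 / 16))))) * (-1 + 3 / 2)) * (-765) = 2858818200.89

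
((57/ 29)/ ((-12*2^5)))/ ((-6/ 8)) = 19/ 2784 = 0.01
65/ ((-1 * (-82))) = 65/ 82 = 0.79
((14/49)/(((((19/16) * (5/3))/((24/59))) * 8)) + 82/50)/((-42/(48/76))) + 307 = 306.98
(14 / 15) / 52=7 / 390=0.02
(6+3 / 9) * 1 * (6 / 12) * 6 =19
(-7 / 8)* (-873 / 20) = 6111 / 160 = 38.19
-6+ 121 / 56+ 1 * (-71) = -4191 / 56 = -74.84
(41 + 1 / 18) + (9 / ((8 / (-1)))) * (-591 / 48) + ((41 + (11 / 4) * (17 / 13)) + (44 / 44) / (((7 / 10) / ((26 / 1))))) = 14324887 / 104832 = 136.65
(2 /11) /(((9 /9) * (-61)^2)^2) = 2 /152304251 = 0.00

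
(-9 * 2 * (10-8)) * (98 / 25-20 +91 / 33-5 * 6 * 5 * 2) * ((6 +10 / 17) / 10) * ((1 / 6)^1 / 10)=14475496 / 116875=123.85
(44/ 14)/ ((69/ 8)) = 176/ 483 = 0.36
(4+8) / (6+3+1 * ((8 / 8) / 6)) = 72 / 55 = 1.31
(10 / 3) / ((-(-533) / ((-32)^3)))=-204.93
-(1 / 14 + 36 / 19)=-523 / 266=-1.97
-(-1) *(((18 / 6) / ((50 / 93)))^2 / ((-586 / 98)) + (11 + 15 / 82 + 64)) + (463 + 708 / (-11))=154809547991 / 330357500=468.61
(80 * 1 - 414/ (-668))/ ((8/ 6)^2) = 242343/ 5344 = 45.35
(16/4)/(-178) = -2/89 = -0.02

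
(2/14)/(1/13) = 13/7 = 1.86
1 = 1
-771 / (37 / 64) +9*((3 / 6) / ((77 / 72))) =-3787500 / 2849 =-1329.41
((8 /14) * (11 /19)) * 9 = 396 /133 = 2.98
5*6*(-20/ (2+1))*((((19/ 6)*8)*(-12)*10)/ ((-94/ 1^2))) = -304000/ 47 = -6468.09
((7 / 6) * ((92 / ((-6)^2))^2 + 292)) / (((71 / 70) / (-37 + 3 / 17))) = -3708639970 / 293301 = -12644.48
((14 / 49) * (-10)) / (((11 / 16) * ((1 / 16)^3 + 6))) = -1310720 / 1892429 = -0.69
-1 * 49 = -49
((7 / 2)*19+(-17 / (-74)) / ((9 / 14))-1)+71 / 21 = 69.24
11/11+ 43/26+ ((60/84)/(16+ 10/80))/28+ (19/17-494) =-1369636181/2793882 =-490.23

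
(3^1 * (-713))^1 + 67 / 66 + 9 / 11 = -12823 / 6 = -2137.17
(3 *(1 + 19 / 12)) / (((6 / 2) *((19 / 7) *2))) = 217 / 456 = 0.48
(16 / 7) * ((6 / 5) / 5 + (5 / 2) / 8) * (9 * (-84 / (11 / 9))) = -214812 / 275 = -781.13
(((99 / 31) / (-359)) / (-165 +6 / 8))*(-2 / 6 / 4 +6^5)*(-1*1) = -1026421 / 2437251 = -0.42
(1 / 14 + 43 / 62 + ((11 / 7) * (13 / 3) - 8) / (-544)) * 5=1358435 / 354144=3.84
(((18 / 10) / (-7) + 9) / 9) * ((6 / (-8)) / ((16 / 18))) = -459 / 560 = -0.82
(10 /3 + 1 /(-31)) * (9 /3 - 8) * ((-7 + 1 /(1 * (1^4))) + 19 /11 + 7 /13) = 273230 /4433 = 61.64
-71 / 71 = -1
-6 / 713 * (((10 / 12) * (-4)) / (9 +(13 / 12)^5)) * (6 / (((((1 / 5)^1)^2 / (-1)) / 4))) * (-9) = 26873856000 / 1861486853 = 14.44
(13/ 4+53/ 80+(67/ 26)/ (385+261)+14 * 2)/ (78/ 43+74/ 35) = 3227137487/ 397191808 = 8.12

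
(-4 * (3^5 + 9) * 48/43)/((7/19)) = -131328/43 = -3054.14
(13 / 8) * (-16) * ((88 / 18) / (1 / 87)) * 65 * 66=-47441680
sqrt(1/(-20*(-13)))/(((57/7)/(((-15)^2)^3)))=5315625*sqrt(65)/494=86752.91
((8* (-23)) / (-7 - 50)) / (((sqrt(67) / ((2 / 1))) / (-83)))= -30544* sqrt(67) / 3819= -65.47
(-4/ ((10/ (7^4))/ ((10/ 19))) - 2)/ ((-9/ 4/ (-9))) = -38568/ 19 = -2029.89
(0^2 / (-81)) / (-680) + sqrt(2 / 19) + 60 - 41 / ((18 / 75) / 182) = -93095 / 3 + sqrt(38) / 19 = -31031.34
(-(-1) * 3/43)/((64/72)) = 27/344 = 0.08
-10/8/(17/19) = -95/68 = -1.40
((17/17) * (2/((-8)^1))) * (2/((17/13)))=-13/34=-0.38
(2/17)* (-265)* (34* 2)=-2120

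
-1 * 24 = -24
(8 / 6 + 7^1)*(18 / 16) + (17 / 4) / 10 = 9.80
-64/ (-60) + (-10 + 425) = 6241/ 15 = 416.07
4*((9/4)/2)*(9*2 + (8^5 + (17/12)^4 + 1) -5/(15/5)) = 679920193/4608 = 147552.13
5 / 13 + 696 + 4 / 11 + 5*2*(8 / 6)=304625 / 429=710.08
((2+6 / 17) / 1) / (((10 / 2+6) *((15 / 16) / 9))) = 384 / 187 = 2.05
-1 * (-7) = 7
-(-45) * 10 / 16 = 225 / 8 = 28.12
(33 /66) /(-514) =-1 /1028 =-0.00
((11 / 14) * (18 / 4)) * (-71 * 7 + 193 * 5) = 11583 / 7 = 1654.71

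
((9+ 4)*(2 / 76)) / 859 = 13 / 32642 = 0.00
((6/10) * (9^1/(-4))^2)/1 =243/80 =3.04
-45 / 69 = -15 / 23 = -0.65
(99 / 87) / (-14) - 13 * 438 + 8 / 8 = -2311391 / 406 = -5693.08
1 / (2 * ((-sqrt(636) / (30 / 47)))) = -5 * sqrt(159) / 4982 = -0.01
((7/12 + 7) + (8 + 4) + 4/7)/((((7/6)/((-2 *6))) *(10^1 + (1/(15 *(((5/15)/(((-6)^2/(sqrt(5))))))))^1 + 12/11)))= -426001125/20870129 + 55310310 *sqrt(5)/20870129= -14.49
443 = 443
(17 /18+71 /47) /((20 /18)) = 2077 /940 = 2.21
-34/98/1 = -17/49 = -0.35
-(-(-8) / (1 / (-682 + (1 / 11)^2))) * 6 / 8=495126 / 121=4091.95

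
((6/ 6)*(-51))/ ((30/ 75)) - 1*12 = -279/ 2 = -139.50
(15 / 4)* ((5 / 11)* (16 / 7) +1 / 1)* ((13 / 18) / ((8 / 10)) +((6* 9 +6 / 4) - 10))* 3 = 2622685 / 2464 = 1064.40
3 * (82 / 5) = 246 / 5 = 49.20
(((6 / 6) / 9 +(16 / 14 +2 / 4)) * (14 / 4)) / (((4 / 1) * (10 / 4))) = 221 / 360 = 0.61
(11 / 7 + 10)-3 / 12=317 / 28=11.32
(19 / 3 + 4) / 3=31 / 9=3.44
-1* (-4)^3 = 64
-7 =-7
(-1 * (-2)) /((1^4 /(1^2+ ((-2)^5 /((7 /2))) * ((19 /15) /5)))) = -1382 /525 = -2.63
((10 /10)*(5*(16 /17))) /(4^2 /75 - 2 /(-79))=237000 /12019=19.72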